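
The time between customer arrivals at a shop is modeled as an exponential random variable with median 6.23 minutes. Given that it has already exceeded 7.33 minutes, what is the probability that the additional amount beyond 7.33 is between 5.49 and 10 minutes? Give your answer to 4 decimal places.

0.2142

For an exponential, median = ln(2)/λ, so λ = ln 2 / 6.23 = 0.11126 per minute.
Memoryless: the residual past 7.33 is again Exp(λ).
P(5.49 < residual < 10) = e^(−λ·5.49) − e^(−λ·10) = 0.54291 − 0.32870 ≈ 0.2142.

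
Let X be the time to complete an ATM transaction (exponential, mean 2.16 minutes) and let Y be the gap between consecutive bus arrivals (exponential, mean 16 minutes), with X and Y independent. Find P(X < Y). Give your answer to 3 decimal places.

λ_1 = 1/2.16 = 0.462963, λ_2 = 1/16 = 0.0625.
For independent exponentials, P(X < Y) = λ_1/(λ_1+λ_2) = 0.462963/0.525463 ≈ 0.881.

0.881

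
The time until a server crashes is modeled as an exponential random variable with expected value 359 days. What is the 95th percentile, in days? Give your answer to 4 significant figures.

1075

The rate is λ = 1/359 = 0.00278552 per day.
Set 1 − e^(−λt) = 0.95, so t = −ln(0.05)/λ = 2.9957/0.00278552 ≈ 1075.47 days.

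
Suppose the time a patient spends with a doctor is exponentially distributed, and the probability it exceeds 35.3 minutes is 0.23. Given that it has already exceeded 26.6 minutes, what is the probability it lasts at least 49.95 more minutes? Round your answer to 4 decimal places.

From e^(−λ·35.3) = 0.23, λ = −ln(0.23)/35.3 = 0.0416339.
Memoryless: P(X > 26.6+49.95 | X > 26.6) = P(X > 49.95) = e^(−0.0416339·49.95) ≈ 0.1250.

0.1250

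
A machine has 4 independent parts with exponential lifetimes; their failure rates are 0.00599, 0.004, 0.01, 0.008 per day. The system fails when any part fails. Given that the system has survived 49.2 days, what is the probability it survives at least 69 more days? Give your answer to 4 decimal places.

Time to first failure ~ Exp(Σλ) with Σλ = 0.02799.
By memorylessness, P(T > 49.2+69 | T > 49.2) = P(T > 69) = e^(−0.02799·69) ≈ 0.1450.

0.1450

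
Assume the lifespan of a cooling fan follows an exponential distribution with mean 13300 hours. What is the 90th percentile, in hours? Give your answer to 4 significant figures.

30620

The rate is λ = 1/13300 = 0.000075188 per hour.
Set 1 − e^(−λt) = 0.9, so t = −ln(0.1)/λ = 2.3026/0.000075188 ≈ 30624.4 hours.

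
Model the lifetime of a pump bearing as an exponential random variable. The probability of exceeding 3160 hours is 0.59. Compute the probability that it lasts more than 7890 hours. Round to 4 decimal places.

0.2678

e^(−λ·3160) = 0.59 ⇒ λ = −ln(0.59)/3160 = 0.000166972.
P(X > 7890) = e^(−0.000166972·7890) = e^(−1.3174) ≈ 0.2678.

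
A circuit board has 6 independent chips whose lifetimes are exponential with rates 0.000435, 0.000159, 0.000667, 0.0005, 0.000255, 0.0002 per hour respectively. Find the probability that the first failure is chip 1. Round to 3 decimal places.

0.196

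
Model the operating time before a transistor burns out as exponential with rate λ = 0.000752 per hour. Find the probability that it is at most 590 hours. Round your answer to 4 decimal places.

P(X ≤ 590) = 1 − e^(−λ·590) = 1 − e^(−0.44368) ≈ 0.3583.

0.3583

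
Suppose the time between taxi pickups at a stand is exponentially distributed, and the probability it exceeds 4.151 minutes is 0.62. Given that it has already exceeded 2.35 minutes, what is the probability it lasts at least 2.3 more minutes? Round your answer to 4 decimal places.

From e^(−λ·4.151) = 0.62, λ = −ln(0.62)/4.151 = 0.115162.
Memoryless: P(X > 2.35+2.3 | X > 2.35) = P(X > 2.3) = e^(−0.115162·2.3) ≈ 0.7673.

0.7673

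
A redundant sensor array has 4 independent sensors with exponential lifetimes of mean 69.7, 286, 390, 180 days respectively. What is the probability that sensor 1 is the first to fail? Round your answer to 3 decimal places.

0.553

Rates: λ_i = 1/mean_i → 0.0143472, 0.0034965, 0.0025641, 0.00555556; Σλ = 0.0259634.
P(sensor 1 first) = λ_1/Σλ = 0.0143472/0.0259634 ≈ 0.553.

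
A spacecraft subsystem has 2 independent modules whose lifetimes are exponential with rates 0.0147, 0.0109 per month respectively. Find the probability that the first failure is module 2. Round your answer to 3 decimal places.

0.426

The time to first failure is exponential with rate Σλ = 0.0147 + 0.0109 = 0.0256.
P(module 2 first) = λ_2/Σλ = 0.0109/0.0256 ≈ 0.426.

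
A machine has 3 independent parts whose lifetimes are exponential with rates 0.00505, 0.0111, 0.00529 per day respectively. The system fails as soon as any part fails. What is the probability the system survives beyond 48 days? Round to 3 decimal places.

The time to first failure is exponential with rate Σλ = 0.00505 + 0.0111 + 0.00529 = 0.02144.
P(min > 48) = e^(−0.02144·48) = e^(−1.0291) ≈ 0.357.

0.357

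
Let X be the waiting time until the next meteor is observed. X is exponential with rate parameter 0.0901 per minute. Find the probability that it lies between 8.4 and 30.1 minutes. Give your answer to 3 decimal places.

P(8.4 < X < 30.1) = e^(−λ·8.4) − e^(−λ·30.1) = 0.46915 − 0.06640 ≈ 0.403.

0.403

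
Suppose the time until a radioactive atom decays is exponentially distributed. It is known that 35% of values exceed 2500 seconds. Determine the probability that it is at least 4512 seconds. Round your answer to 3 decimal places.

0.150

e^(−λ·2500) = 0.35 ⇒ λ = −ln(0.35)/2500 = 0.000419929.
P(X > 4512) = e^(−0.000419929·4512) = e^(−1.8947) ≈ 0.150.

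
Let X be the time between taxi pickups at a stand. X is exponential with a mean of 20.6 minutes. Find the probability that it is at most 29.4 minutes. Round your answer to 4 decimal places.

0.7600

The rate is λ = 1/20.6 = 0.0485437 per minute.
P(X ≤ 29.4) = 1 − e^(−λ·29.4) = 1 − e^(−1.4272) ≈ 0.7600.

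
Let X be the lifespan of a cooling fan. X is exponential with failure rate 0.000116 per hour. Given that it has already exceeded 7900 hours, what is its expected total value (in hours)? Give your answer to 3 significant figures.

16500

By memorylessness, E[X | X > 7900] = 7900 + 1/λ = 7900 + 8620.69 = 16520.7 hours.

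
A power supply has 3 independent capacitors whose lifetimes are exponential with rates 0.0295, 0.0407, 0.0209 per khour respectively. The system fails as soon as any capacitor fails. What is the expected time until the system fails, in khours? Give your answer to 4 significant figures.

10.98

The time to first failure is exponential with rate Σλ = 0.0295 + 0.0407 + 0.0209 = 0.0911.
E[min] = 1/Σλ = 1/0.0911 = 10.9769 khours.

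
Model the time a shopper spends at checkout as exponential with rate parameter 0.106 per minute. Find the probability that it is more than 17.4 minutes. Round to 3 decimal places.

P(X > 17.4) = e^(−λ·17.4) = e^(−1.8444) ≈ 0.158.

0.158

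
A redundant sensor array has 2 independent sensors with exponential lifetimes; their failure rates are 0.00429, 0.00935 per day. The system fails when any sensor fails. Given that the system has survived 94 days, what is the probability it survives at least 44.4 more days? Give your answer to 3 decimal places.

Time to first failure ~ Exp(Σλ) with Σλ = 0.01364.
By memorylessness, P(T > 94+44.4 | T > 94) = P(T > 44.4) = e^(−0.01364·44.4) ≈ 0.546.

0.546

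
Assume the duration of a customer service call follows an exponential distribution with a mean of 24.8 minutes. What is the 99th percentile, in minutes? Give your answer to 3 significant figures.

The rate is λ = 1/24.8 = 0.0403226 per minute.
Set 1 − e^(−λt) = 0.99, so t = −ln(0.01)/λ = 4.6052/0.0403226 ≈ 114.208 minutes.

114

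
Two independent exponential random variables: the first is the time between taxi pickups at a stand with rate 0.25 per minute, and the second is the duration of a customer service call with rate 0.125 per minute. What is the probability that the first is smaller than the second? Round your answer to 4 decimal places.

0.6667

λ_1 = 0.25, λ_2 = 0.125.
For independent exponentials, P(the first < the second) = λ_1/(λ_1+λ_2) = 0.25/0.375 ≈ 0.6667.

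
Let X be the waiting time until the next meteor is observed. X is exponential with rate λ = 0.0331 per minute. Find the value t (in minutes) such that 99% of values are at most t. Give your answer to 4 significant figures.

Set 1 − e^(−λt) = 0.99, so t = −ln(0.01)/λ = 4.6052/0.0331 ≈ 139.129 minutes.

139.1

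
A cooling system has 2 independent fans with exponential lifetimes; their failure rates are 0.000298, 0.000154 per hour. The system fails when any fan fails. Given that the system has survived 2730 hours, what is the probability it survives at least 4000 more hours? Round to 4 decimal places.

Time to first failure ~ Exp(Σλ) with Σλ = 0.000452.
By memorylessness, P(T > 2730+4000 | T > 2730) = P(T > 4000) = e^(−0.000452·4000) ≈ 0.1640.

0.1640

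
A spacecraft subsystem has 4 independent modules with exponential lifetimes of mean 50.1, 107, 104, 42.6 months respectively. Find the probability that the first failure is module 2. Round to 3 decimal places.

0.150

Rates: λ_i = 1/mean_i → 0.0199601, 0.00934579, 0.00961538, 0.0234742; Σλ = 0.0623954.
P(module 2 first) = λ_2/Σλ = 0.00934579/0.0623954 ≈ 0.150.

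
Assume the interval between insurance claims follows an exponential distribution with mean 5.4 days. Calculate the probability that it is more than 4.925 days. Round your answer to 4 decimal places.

The rate is λ = 1/5.4 = 0.185185 per day.
P(X > 4.925) = e^(−λ·4.925) = e^(−0.91204) ≈ 0.4017.

0.4017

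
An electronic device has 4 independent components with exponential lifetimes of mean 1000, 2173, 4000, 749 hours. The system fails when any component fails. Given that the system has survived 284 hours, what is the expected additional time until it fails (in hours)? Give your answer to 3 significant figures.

328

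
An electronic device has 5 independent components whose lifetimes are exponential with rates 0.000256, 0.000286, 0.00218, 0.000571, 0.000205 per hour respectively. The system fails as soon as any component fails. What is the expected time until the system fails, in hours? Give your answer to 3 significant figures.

The time to first failure is exponential with rate Σλ = 0.000256 + 0.000286 + 0.00218 + 0.000571 + 0.000205 = 0.003498.
E[min] = 1/Σλ = 1/0.003498 = 285.878 hours.

286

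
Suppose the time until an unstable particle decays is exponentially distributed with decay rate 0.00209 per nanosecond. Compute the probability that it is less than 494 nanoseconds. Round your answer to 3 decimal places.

0.644

P(X ≤ 494) = 1 − e^(−λ·494) = 1 − e^(−1.0325) ≈ 0.644.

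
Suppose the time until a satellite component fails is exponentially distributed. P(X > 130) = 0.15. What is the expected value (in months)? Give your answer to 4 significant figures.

68.52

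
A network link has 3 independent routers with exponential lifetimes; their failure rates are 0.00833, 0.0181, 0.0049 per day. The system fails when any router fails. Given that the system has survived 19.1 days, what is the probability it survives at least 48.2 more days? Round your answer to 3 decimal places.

0.221

Time to first failure ~ Exp(Σλ) with Σλ = 0.03133.
By memorylessness, P(T > 19.1+48.2 | T > 19.1) = P(T > 48.2) = e^(−0.03133·48.2) ≈ 0.221.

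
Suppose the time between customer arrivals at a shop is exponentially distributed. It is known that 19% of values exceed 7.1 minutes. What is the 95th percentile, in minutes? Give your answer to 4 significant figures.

e^(−λ·7.1) = 0.19 ⇒ λ = −ln(0.19)/7.1 = 0.233906.
95th percentile: 1 − e^(−λt) = 0.95, t = −ln(0.05)/λ = 12.8074 minutes.

12.81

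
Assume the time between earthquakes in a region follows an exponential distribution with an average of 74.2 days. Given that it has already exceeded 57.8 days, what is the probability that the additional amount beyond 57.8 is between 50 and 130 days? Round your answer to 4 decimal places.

0.3363

The rate is λ = 1/74.2 = 0.0134771 per day.
Memoryless: the residual past 57.8 is again Exp(λ).
P(50 < residual < 130) = e^(−λ·50) − e^(−λ·130) = 0.50974 − 0.17342 ≈ 0.3363.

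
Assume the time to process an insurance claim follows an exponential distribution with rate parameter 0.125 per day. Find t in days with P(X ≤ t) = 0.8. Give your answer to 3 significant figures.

Set 1 − e^(−λt) = 0.8, so t = −ln(0.2)/λ = 1.6094/0.125 ≈ 12.8755 days.

12.9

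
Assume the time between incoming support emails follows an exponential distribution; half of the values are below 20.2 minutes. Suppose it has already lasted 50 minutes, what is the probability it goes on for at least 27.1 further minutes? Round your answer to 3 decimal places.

0.395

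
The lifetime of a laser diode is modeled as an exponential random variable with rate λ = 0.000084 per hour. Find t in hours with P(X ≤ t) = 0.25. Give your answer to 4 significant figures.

Set 1 − e^(−λt) = 0.25, so t = −ln(0.75)/λ = 0.28768/0.000084 ≈ 3424.79 hours.

3425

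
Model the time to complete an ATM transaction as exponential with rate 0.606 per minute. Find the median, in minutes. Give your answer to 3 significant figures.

Set 1 − e^(−λt) = 0.5, so t = −ln(0.5)/λ = 0.69315/0.606 ≈ 1.14381 minutes.

1.14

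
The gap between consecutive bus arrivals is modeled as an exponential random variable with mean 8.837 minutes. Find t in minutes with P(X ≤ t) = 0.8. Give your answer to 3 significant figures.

14.2

The rate is λ = 1/8.837 = 0.113161 per minute.
Set 1 − e^(−λt) = 0.8, so t = −ln(0.2)/λ = 1.6094/0.113161 ≈ 14.2226 minutes.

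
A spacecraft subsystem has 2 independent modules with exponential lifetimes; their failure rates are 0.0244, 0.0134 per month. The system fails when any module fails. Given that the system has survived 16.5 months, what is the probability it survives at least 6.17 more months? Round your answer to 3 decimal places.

Time to first failure ~ Exp(Σλ) with Σλ = 0.0378.
By memorylessness, P(T > 16.5+6.17 | T > 16.5) = P(T > 6.17) = e^(−0.0378·6.17) ≈ 0.792.

0.792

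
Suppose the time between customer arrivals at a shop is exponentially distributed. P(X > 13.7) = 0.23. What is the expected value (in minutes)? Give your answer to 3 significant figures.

9.32

e^(−λ·13.7) = 0.23 ⇒ λ = −ln(0.23)/13.7 = 0.107276.
Mean = 1/λ = 9.32178 minutes.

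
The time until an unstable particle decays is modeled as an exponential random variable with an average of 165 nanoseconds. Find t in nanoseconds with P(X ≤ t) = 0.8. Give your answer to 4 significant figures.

265.6

The rate is λ = 1/165 = 0.00606061 per nanosecond.
Set 1 − e^(−λt) = 0.8, so t = −ln(0.2)/λ = 1.6094/0.00606061 ≈ 265.557 nanoseconds.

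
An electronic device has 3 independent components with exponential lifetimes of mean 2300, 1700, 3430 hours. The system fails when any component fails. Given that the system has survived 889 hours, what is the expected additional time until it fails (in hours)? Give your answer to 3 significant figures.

First-failure rate Σλ = 1/2300 + 1/1700 + 1/3430 = 0.00131456.
By memorylessness the expected residual is 1/Σλ = 760.709 hours, regardless of the 889 already elapsed.

761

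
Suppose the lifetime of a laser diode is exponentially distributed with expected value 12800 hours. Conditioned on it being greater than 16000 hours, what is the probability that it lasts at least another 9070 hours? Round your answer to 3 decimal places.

0.492

The rate is λ = 1/12800 = 0.000078125 per hour.
By the memoryless property, P(X > 16000+9070 | X > 16000) = P(X > 9070).
P(X > 9070) = e^(−0.70859) ≈ 0.492.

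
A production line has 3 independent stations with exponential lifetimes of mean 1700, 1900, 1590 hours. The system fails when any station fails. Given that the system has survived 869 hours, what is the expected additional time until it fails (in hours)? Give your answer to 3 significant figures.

First-failure rate Σλ = 1/1700 + 1/1900 + 1/1590 = 0.00174348.
By memorylessness the expected residual is 1/Σλ = 573.565 hours, regardless of the 869 already elapsed.

574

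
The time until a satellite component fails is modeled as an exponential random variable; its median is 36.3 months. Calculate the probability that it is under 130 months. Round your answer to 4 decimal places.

For an exponential, median = ln(2)/λ, so λ = ln 2 / 36.3 = 0.019095 per month.
P(X ≤ 130) = 1 − e^(−λ·130) = 1 − e^(−2.4823) ≈ 0.9165.

0.9165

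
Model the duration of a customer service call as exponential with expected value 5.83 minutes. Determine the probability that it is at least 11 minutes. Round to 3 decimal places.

The rate is λ = 1/5.83 = 0.171527 per minute.
P(X > 11) = e^(−λ·11) = e^(−1.8868) ≈ 0.152.

0.152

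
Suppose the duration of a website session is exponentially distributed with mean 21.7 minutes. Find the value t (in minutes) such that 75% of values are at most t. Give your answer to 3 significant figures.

The rate is λ = 1/21.7 = 0.0460829 per minute.
Set 1 − e^(−λt) = 0.75, so t = −ln(0.25)/λ = 1.3863/0.0460829 ≈ 30.0826 minutes.

30.1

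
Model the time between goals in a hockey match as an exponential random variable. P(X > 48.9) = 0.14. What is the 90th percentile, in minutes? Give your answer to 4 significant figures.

57.27

e^(−λ·48.9) = 0.14 ⇒ λ = −ln(0.14)/48.9 = 0.0402068.
90th percentile: 1 − e^(−λt) = 0.9, t = −ln(0.1)/λ = 57.2685 minutes.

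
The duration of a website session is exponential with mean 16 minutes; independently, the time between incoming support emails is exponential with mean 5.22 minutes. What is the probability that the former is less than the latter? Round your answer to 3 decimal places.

0.246

λ_1 = 1/16 = 0.0625, λ_2 = 1/5.22 = 0.191571.
For independent exponentials, P(the former < the latter) = λ_1/(λ_1+λ_2) = 0.0625/0.254071 ≈ 0.246.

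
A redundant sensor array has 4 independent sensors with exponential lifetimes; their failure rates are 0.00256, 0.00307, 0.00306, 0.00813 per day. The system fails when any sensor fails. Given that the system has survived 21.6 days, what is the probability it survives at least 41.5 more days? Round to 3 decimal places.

0.498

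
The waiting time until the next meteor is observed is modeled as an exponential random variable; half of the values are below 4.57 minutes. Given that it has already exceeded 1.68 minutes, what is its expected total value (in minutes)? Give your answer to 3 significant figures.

8.27

For an exponential, median = ln(2)/λ, so λ = ln 2 / 4.57 = 0.151673 per minute.
By memorylessness, E[X | X > 1.68] = 1.68 + 1/λ = 1.68 + 6.59312 = 8.27312 minutes.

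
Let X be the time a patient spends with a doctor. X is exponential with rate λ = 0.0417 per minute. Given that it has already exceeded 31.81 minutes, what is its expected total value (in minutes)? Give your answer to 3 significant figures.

By memorylessness, E[X | X > 31.81] = 31.81 + 1/λ = 31.81 + 23.9808 = 55.7908 minutes.

55.8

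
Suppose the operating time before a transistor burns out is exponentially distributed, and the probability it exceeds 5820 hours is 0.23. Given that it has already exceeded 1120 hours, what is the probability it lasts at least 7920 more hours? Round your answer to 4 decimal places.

From e^(−λ·5820) = 0.23, λ = −ln(0.23)/5820 = 0.000252522.
Memoryless: P(X > 1120+7920 | X > 1120) = P(X > 7920) = e^(−0.000252522·7920) ≈ 0.1353.

0.1353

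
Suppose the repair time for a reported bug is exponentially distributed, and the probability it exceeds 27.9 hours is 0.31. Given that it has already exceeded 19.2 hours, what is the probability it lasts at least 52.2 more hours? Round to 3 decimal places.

0.112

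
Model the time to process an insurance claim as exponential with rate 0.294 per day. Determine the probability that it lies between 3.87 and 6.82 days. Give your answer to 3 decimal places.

P(3.87 < X < 6.82) = e^(−λ·3.87) − e^(−λ·6.82) = 0.32053 − 0.13465 ≈ 0.186.

0.186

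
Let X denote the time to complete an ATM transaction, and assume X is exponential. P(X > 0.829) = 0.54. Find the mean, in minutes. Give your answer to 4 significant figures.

e^(−λ·0.829) = 0.54 ⇒ λ = −ln(0.54)/0.829 = 0.743288.
Mean = 1/λ = 1.34537 minutes.

1.345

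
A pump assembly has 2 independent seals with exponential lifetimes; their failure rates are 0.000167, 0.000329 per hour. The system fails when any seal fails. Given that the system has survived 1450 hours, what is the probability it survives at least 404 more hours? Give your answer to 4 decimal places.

Time to first failure ~ Exp(Σλ) with Σλ = 0.000496.
By memorylessness, P(T > 1450+404 | T > 1450) = P(T > 404) = e^(−0.000496·404) ≈ 0.8184.

0.8184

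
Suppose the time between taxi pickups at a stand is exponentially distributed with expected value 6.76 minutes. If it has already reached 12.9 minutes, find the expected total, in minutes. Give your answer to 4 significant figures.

19.66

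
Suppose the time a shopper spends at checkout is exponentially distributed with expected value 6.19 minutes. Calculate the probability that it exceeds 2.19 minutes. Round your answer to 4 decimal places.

0.7020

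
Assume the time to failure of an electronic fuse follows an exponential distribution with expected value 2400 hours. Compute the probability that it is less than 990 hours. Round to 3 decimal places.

0.338

The rate is λ = 1/2400 = 0.000416667 per hour.
P(X ≤ 990) = 1 − e^(−λ·990) = 1 − e^(−0.4125) ≈ 0.338.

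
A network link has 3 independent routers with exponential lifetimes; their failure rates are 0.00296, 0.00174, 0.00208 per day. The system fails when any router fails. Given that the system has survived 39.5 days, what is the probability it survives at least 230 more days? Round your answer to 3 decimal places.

Time to first failure ~ Exp(Σλ) with Σλ = 0.00678.
By memorylessness, P(T > 39.5+230 | T > 39.5) = P(T > 230) = e^(−0.00678·230) ≈ 0.210.

0.210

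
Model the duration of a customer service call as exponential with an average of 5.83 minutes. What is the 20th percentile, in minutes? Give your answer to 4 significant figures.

1.301

The rate is λ = 1/5.83 = 0.171527 per minute.
Set 1 − e^(−λt) = 0.2, so t = −ln(0.8)/λ = 0.22314/0.171527 ≈ 1.30093 minutes.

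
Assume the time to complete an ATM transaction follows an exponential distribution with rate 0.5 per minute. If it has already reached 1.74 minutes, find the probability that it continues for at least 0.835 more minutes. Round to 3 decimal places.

P(X > s+t | X > s) = e^(−λ(s+t))/e^(−λs) = e^(−λt), independent of s = 1.74.
P(X > 0.835) = e^(−0.4175) ≈ 0.659.

0.659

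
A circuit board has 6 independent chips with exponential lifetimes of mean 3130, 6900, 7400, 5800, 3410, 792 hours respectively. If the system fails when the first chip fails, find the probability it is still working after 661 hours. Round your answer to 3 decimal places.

0.215

The first failure time is exponential with rate Σλ_i = 1/3130 + 1/6900 + 1/7400 + 1/5800 + 1/3410 + 1/792 = 0.00232785 per hour.
P(min > 661) = e^(−0.00232785·661) = e^(−1.5387) ≈ 0.215.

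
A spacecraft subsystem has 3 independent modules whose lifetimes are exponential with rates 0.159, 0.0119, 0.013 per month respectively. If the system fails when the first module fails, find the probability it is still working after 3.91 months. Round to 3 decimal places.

The time to first failure is exponential with rate Σλ = 0.159 + 0.0119 + 0.013 = 0.1839.
P(min > 3.91) = e^(−0.1839·3.91) = e^(−0.71905) ≈ 0.487.

0.487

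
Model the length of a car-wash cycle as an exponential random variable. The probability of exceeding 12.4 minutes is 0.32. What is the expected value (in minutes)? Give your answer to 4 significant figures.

e^(−λ·12.4) = 0.32 ⇒ λ = −ln(0.32)/12.4 = 0.0918899.
Mean = 1/λ = 10.8826 minutes.

10.88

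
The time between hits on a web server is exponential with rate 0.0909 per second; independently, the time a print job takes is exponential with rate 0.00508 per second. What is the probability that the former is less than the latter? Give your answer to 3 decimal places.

λ_1 = 0.0909, λ_2 = 0.00508.
For independent exponentials, P(the former < the latter) = λ_1/(λ_1+λ_2) = 0.0909/0.09598 ≈ 0.947.

0.947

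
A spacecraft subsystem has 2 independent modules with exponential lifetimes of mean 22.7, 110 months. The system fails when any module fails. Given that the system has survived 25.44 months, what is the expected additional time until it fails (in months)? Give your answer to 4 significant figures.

18.82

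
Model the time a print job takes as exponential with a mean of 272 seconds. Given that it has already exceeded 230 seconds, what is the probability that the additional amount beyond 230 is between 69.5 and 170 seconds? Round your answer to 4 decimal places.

The rate is λ = 1/272 = 0.00367647 per second.
Memoryless: the residual past 230 is again Exp(λ).
P(69.5 < residual < 170) = e^(−λ·69.5) − e^(−λ·170) = 0.77452 − 0.53526 ≈ 0.2393.

0.2393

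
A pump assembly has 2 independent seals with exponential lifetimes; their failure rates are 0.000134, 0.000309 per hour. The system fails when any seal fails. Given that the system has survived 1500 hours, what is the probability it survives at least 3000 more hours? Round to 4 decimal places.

0.2647

Time to first failure ~ Exp(Σλ) with Σλ = 0.000443.
By memorylessness, P(T > 1500+3000 | T > 1500) = P(T > 3000) = e^(−0.000443·3000) ≈ 0.2647.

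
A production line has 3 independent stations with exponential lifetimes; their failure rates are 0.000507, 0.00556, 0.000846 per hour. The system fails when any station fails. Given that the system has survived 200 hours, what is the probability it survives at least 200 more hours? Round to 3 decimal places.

0.251

Time to first failure ~ Exp(Σλ) with Σλ = 0.006913.
By memorylessness, P(T > 200+200 | T > 200) = P(T > 200) = e^(−0.006913·200) ≈ 0.251.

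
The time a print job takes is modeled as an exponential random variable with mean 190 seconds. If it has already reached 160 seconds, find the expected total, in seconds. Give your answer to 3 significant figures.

The rate is λ = 1/190 = 0.00526316 per second.
By memorylessness, E[X | X > 160] = 160 + 1/λ = 160 + 190 = 350 seconds.

350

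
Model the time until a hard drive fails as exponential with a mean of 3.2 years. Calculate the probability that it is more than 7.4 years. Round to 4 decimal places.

0.0990

The rate is λ = 1/3.2 = 0.3125 per year.
P(X > 7.4) = e^(−λ·7.4) = e^(−2.3125) ≈ 0.0990.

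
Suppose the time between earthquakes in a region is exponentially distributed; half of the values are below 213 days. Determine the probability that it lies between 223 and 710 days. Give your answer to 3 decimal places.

0.385

For an exponential, median = ln(2)/λ, so λ = ln 2 / 213 = 0.00325421 per day.
P(223 < X < 710) = e^(−λ·223) − e^(−λ·710) = 0.48399 − 0.09921 ≈ 0.385.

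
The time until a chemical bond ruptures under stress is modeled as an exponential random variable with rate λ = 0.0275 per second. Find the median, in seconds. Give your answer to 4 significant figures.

Set 1 − e^(−λt) = 0.5, so t = −ln(0.5)/λ = 0.69315/0.0275 ≈ 25.2054 seconds.

25.21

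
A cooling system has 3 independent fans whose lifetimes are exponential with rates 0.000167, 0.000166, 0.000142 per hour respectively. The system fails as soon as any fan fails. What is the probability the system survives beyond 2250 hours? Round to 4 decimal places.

0.3434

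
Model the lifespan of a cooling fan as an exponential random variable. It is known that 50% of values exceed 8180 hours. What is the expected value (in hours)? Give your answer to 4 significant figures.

e^(−λ·8180) = 0.50 ⇒ λ = −ln(0.50)/8180 = 0.0000847368.
Mean = 1/λ = 11801.2 hours.

11800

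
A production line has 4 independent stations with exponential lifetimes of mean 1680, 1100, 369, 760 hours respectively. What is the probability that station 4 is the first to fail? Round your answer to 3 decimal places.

Rates: λ_i = 1/mean_i → 0.000595238, 0.000909091, 0.00271003, 0.00131579; Σλ = 0.00553015.
P(station 4 first) = λ_4/Σλ = 0.00131579/0.00553015 ≈ 0.238.

0.238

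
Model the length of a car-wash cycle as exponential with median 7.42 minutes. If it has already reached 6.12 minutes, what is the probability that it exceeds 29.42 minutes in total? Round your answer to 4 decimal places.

0.1134

For an exponential, median = ln(2)/λ, so λ = ln 2 / 7.42 = 0.0934161 per minute.
By the memoryless property, P(X > 6.12+23.3 | X > 6.12) = P(X > 23.3).
P(X > 23.3) = e^(−2.1766) ≈ 0.1134.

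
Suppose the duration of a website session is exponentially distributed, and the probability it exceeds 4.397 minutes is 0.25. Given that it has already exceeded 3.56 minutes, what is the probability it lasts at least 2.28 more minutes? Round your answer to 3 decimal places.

0.487

From e^(−λ·4.397) = 0.25, λ = −ln(0.25)/4.397 = 0.315282.
Memoryless: P(X > 3.56+2.28 | X > 3.56) = P(X > 2.28) = e^(−0.315282·2.28) ≈ 0.487.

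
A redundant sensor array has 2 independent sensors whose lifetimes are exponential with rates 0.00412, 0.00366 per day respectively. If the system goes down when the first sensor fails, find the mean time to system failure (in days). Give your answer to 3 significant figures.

129

The time to first failure is exponential with rate Σλ = 0.00412 + 0.00366 = 0.00778.
E[min] = 1/Σλ = 1/0.00778 = 128.535 days.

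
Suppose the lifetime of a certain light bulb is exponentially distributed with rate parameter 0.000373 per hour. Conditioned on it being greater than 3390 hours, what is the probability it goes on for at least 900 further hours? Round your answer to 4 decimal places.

0.7148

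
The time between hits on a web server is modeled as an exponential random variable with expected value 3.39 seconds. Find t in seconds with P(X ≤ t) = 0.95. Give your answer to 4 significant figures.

The rate is λ = 1/3.39 = 0.294985 per second.
Set 1 − e^(−λt) = 0.95, so t = −ln(0.05)/λ = 2.9957/0.294985 ≈ 10.1555 seconds.

10.16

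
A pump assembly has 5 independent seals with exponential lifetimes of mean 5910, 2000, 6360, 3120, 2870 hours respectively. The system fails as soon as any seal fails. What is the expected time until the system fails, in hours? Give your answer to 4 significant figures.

The first failure time is exponential with rate Σλ_i = 1/5910 + 1/2000 + 1/6360 + 1/3120 + 1/2870 = 0.00149538 per hour.
E[min] = 1/Σλ = 1/0.00149538 = 668.725 hours.

668.7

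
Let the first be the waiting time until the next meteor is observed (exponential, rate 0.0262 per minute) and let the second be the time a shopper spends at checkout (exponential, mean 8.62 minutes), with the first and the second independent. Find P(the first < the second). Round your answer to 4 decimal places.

λ_1 = 0.0262, λ_2 = 1/8.62 = 0.116009.
For independent exponentials, P(the first < the second) = λ_1/(λ_1+λ_2) = 0.0262/0.142209 ≈ 0.1842.

0.1842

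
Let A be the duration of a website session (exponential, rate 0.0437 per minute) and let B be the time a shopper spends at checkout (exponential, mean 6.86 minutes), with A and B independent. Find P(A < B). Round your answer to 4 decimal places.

0.2306

λ_1 = 0.0437, λ_2 = 1/6.86 = 0.145773.
For independent exponentials, P(A < B) = λ_1/(λ_1+λ_2) = 0.0437/0.189473 ≈ 0.2306.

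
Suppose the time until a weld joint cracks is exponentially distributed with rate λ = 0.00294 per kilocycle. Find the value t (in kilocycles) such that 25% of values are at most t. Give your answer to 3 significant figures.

Set 1 − e^(−λt) = 0.25, so t = −ln(0.75)/λ = 0.28768/0.00294 ≈ 97.851 kilocycles.

97.9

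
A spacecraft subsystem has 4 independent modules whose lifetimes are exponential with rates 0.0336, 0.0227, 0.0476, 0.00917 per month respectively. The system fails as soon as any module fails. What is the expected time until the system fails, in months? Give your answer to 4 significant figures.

8.844

The time to first failure is exponential with rate Σλ = 0.0336 + 0.0227 + 0.0476 + 0.00917 = 0.11307.
E[min] = 1/Σλ = 1/0.11307 = 8.84408 months.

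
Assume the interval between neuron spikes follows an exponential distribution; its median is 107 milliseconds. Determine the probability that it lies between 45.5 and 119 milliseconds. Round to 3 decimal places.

For an exponential, median = ln(2)/λ, so λ = ln 2 / 107 = 0.00647801 per millisecond.
P(45.5 < X < 119) = e^(−λ·45.5) − e^(−λ·119) = 0.74472 − 0.46260 ≈ 0.282.

0.282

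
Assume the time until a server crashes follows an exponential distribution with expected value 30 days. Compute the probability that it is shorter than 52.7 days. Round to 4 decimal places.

0.8274

The rate is λ = 1/30 = 0.0333333 per day.
P(X ≤ 52.7) = 1 − e^(−λ·52.7) = 1 − e^(−1.7567) ≈ 0.8274.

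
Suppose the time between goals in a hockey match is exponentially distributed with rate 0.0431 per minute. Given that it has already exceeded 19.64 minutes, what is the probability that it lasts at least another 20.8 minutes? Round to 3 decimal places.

The exponential is memoryless, so the remaining time is again Exp(λ): the condition X > 19.64 is irrelevant.
P(X > 20.8) = e^(−0.89648) ≈ 0.408.

0.408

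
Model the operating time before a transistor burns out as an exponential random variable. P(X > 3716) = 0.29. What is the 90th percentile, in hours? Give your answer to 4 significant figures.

e^(−λ·3716) = 0.29 ⇒ λ = −ln(0.29)/3716 = 0.00033312.
90th percentile: 1 − e^(−λt) = 0.9, t = −ln(0.1)/λ = 6912.18 hours.

6912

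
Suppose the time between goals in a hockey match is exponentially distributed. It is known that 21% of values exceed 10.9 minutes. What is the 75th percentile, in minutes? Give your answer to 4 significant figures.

9.682

e^(−λ·10.9) = 0.21 ⇒ λ = −ln(0.21)/10.9 = 0.143179.
75th percentile: 1 − e^(−λt) = 0.75, t = −ln(0.25)/λ = 9.68227 minutes.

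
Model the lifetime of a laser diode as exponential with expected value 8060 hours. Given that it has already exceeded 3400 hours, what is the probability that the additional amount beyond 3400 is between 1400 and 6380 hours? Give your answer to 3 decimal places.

0.387

The rate is λ = 1/8060 = 0.000124069 per hour.
Memoryless: the residual past 3400 is again Exp(λ).
P(1400 < residual < 6380) = e^(−λ·1400) − e^(−λ·6380) = 0.84055 − 0.45314 ≈ 0.387.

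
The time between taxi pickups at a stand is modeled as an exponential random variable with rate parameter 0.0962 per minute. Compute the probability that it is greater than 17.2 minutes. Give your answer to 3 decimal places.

0.191

P(X > 17.2) = e^(−λ·17.2) = e^(−1.6546) ≈ 0.191.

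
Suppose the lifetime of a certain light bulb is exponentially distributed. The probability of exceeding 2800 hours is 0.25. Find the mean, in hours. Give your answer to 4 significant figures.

2020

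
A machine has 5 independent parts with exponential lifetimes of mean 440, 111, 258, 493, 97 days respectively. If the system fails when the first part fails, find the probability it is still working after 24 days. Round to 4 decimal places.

The first failure time is exponential with rate Σλ_i = 1/440 + 1/111 + 1/258 + 1/493 + 1/97 = 0.0274954 per day.
P(min > 24) = e^(−0.0274954·24) = e^(−0.65989) ≈ 0.5169.

0.5169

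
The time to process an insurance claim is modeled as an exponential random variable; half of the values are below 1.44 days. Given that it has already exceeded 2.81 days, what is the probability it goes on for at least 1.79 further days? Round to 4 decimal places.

0.4225

For an exponential, median = ln(2)/λ, so λ = ln 2 / 1.44 = 0.481352 per day.
By the memoryless property, P(X > 2.81+1.79 | X > 2.81) = P(X > 1.79).
P(X > 1.79) = e^(−0.86162) ≈ 0.4225.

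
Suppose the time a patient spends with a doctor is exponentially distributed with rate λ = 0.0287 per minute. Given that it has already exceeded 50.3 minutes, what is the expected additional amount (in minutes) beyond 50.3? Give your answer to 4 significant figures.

34.84

By memorylessness, the remaining amount past any threshold is again Exp(λ) with mean 1/λ = 34.8432 minutes.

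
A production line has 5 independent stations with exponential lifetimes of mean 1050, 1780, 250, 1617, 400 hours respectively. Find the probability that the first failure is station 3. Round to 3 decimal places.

0.463

Rates: λ_i = 1/mean_i → 0.000952381, 0.000561798, 0.004, 0.000618429, 0.0025; Σλ = 0.00863261.
P(station 3 first) = λ_3/Σλ = 0.004/0.00863261 ≈ 0.463.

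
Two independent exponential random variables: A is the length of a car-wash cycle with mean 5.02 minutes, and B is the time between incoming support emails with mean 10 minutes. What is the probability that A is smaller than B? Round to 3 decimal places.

0.666

λ_1 = 1/5.02 = 0.199203, λ_2 = 1/10 = 0.1.
For independent exponentials, P(A < B) = λ_1/(λ_1+λ_2) = 0.199203/0.299203 ≈ 0.666.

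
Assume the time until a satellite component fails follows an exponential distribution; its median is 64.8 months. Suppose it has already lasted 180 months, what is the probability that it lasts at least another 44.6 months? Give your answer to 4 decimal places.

For an exponential, median = ln(2)/λ, so λ = ln 2 / 64.8 = 0.0106967 per month.
The exponential is memoryless, so the remaining time is again Exp(λ): the condition X > 180 is irrelevant.
P(X > 44.6) = e^(−0.47707) ≈ 0.6206.

0.6206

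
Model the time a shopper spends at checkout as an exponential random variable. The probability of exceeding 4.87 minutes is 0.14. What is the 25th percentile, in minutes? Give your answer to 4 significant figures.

0.7126

e^(−λ·4.87) = 0.14 ⇒ λ = −ln(0.14)/4.87 = 0.403719.
25th percentile: 1 − e^(−λt) = 0.25, t = −ln(0.75)/λ = 0.712579 minutes.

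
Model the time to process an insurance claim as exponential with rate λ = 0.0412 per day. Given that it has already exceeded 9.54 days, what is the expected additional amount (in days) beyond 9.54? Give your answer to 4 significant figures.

By memorylessness, the remaining amount past any threshold is again Exp(λ) with mean 1/λ = 24.2718 days.

24.27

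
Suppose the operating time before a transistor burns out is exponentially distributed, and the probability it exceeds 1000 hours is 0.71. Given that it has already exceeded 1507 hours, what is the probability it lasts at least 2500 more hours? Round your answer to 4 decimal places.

From e^(−λ·1000) = 0.71, λ = −ln(0.71)/1000 = 0.00034249.
Memoryless: P(X > 1507+2500 | X > 1507) = P(X > 2500) = e^(−0.00034249·2500) ≈ 0.4248.

0.4248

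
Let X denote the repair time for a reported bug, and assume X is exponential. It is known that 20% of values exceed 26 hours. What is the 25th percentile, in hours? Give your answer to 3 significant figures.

4.65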